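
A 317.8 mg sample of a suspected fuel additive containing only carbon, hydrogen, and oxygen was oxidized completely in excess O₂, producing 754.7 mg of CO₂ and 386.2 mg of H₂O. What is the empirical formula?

C4H10O

mol C = 0.7547 g CO₂ ÷ 44.009 g/mol = 0.017149 mol
mol H = 2 × 0.3862 g H₂O ÷ 18.015 g/mol = 0.042875 mol
mass O = 0.3178 − (0.20597 + 0.043218) = 0.068608 g → mol O = 0.068608 ÷ 15.999 = 0.0042883 mol
Divide by the smallest (0.0042883 mol): C 3.999, H 9.998, O 1.000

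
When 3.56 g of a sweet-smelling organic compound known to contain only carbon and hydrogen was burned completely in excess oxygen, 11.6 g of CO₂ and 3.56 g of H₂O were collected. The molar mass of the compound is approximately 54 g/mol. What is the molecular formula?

mol C = 11.6 g CO₂ ÷ 44.009 g/mol = 0.2636 mol
mol H = 2 × 3.56 g H₂O ÷ 18.015 g/mol = 0.3952 mol
Divide by the smallest (0.2636 mol): C 1.000, H 1.499
Multiplying each by 2 gives whole numbers: C 2.00, H 3.00
Empirical formula: C2H3
Empirical-formula mass = 27.05 g/mol; 54 ÷ 27.05 ≈ 2, so the molecular formula is C4H6.

C4H6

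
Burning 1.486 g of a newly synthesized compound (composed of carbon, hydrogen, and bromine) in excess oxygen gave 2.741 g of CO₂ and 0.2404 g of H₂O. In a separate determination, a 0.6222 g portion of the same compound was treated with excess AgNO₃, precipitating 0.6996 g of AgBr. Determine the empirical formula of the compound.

mol C = 2.741 g CO₂ ÷ 44.009 g/mol = 0.062283 mol
mol H = 2 × 0.2404 g H₂O ÷ 18.015 g/mol = 0.026689 mol
From the AgBr data: mol Br per gram of compound = (0.6996 ÷ 187.772) ÷ 0.6222 = 0.0059881 mol/g, so in the 1.486 g combustion sample mol Br = 0.0088983 mol
Divide by the smallest (0.0088983 mol): C 6.999, H 2.999, Br 1.000

C7H3Br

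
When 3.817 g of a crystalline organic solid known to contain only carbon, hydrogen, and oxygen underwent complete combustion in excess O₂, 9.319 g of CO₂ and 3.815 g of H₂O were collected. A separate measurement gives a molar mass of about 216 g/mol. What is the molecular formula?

C12H24O3

mol C = 9.319 g CO₂ ÷ 44.009 g/mol = 0.21175 mol
mol H = 2 × 3.815 g H₂O ÷ 18.015 g/mol = 0.42354 mol
mass O = 3.817 − (2.5434 + 0.42692) = 0.84672 g → mol O = 0.84672 ÷ 15.999 = 0.052923 mol
Divide by the smallest (0.052923 mol): C 4.001, H 8.003, O 1.000
Empirical formula: C4H8O
Empirical-formula mass = 72.11 g/mol; 216 ÷ 72.11 ≈ 3, so the molecular formula is C12H24O3.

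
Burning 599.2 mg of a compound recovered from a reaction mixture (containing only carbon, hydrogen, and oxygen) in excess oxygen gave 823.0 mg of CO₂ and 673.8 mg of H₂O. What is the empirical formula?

CH4O

mol C = 0.8230 g CO₂ ÷ 44.009 g/mol = 0.018701 mol
mol H = 2 × 0.6738 g H₂O ÷ 18.015 g/mol = 0.074804 mol
mass O = 0.5992 − (0.22461 + 0.075403) = 0.29918 g → mol O = 0.29918 ÷ 15.999 = 0.018700 mol
Divide by the smallest (0.018700 mol): C 1.000, H 4.000, O 1.000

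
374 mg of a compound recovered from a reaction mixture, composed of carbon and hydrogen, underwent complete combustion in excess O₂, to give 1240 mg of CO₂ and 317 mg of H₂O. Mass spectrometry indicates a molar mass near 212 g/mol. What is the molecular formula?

mol C = 1.24 g CO₂ ÷ 44.009 g/mol = 0.02818 mol
mol H = 2 × 0.317 g H₂O ÷ 18.015 g/mol = 0.03519 mol
Divide by the smallest (0.02818 mol): C 1.000, H 1.249
Multiplying each by 4 gives whole numbers: C 4.00, H 5.00
Empirical formula: C4H5
Empirical-formula mass = 53.08 g/mol; 212 ÷ 53.08 ≈ 4, so the molecular formula is C16H20.

C16H20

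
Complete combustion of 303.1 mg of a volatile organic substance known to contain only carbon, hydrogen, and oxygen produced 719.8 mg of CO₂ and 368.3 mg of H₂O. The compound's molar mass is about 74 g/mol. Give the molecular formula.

C4H10O

mol C = 0.7198 g CO₂ ÷ 44.009 g/mol = 0.016356 mol
mol H = 2 × 0.3683 g H₂O ÷ 18.015 g/mol = 0.040888 mol
mass O = 0.3031 − (0.19645 + 0.041215) = 0.065436 g → mol O = 0.065436 ÷ 15.999 = 0.0040900 mol
Divide by the smallest (0.0040900 mol): C 3.999, H 9.997, O 1.000
Empirical formula: C4H10O
Empirical-formula mass = 74.12 g/mol; 74 ÷ 74.12 ≈ 1, so the molecular formula is C4H10O.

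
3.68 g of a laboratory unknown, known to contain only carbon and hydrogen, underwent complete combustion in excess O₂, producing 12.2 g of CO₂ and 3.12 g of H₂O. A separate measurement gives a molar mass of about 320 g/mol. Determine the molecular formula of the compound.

C24H30

mol C = 12.2 g CO₂ ÷ 44.009 g/mol = 0.2772 mol
mol H = 2 × 3.12 g H₂O ÷ 18.015 g/mol = 0.3464 mol
Divide by the smallest (0.2772 mol): C 1.000, H 1.249
Multiplying each by 4 gives whole numbers: C 4.00, H 5.00
Empirical formula: C4H5
Empirical-formula mass = 53.08 g/mol; 320 ÷ 53.08 ≈ 6, so the molecular formula is C24H30.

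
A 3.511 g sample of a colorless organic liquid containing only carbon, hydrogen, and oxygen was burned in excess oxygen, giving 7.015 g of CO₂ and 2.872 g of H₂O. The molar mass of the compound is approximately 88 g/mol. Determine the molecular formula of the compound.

mol C = 7.015 g CO₂ ÷ 44.009 g/mol = 0.15940 mol
mol H = 2 × 2.872 g H₂O ÷ 18.015 g/mol = 0.31885 mol
mass O = 3.511 − (1.9145 + 0.32140) = 1.2751 g → mol O = 1.2751 ÷ 15.999 = 0.079696 mol
Divide by the smallest (0.079696 mol): C 2.000, H 4.001, O 1.000
Empirical formula: C2H4O
Empirical-formula mass = 44.05 g/mol; 88 ÷ 44.05 ≈ 2, so the molecular formula is C4H8O2.

C4H8O2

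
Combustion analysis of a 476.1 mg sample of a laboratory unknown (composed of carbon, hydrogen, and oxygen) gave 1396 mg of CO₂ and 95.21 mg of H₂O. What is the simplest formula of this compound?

C6H2O

mol C = 1.396 g CO₂ ÷ 44.009 g/mol = 0.031721 mol
mol H = 2 × 0.09521 g H₂O ÷ 18.015 g/mol = 0.010570 mol
mass O = 0.4761 − (0.38100 + 0.010655) = 0.084447 g → mol O = 0.084447 ÷ 15.999 = 0.0052783 mol
Divide by the smallest (0.0052783 mol): C 6.010, H 2.003, O 1.000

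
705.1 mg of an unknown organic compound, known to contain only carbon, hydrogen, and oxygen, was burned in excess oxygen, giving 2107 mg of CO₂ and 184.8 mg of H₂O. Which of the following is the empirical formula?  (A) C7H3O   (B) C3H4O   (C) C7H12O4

(A) C7H3O

mol C = 2.107 g CO₂ ÷ 44.009 g/mol = 0.047877 mol
mol H = 2 × 0.1848 g H₂O ÷ 18.015 g/mol = 0.020516 mol
mass O = 0.7051 − (0.57505 + 0.020680) = 0.10937 g → mol O = 0.10937 ÷ 15.999 = 0.0068363 mol
Divide by the smallest (0.0068363 mol): C 7.003, H 3.001, O 1.000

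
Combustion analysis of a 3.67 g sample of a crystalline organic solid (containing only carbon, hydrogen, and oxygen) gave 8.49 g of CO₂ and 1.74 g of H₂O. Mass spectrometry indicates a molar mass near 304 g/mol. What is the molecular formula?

mol C = 8.49 g CO₂ ÷ 44.009 g/mol = 0.1929 mol
mol H = 2 × 1.74 g H₂O ÷ 18.015 g/mol = 0.1932 mol
mass O = 3.67 − (2.317 + 0.1947) = 1.158 g → mol O = 1.158 ÷ 15.999 = 0.07239 mol
Divide by the smallest (0.07239 mol): C 2.665, H 2.668, O 1.000
Multiplying each by 3 gives whole numbers: C 7.99, H 8.01, O 3.00
Empirical formula: C8H8O3
Empirical-formula mass = 152.15 g/mol; 304 ÷ 152.15 ≈ 2, so the molecular formula is C16H16O6.

C16H16O6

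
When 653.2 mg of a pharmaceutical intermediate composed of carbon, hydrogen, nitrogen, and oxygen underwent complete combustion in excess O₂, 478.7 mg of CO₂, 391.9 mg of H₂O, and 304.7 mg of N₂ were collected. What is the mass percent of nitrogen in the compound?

mol C = 0.4787 g CO₂ ÷ 44.009 g/mol = 0.010877 mol
mol H = 2 × 0.3919 g H₂O ÷ 18.015 g/mol = 0.043508 mol
mol N = 2 × 0.3047 g N₂ ÷ 28.014 g/mol = 0.021753 mol
mass O = 0.6532 − (0.13065 + 0.043856 + 0.30470) = 0.17400 g → mol O = 0.17400 ÷ 15.999 = 0.010875 mol
mass % N = 0.30470 g ÷ 0.6532 g × 100%

46.65%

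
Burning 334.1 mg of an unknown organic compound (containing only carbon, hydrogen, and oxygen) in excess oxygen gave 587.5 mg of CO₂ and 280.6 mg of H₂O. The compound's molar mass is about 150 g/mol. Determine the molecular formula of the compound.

mol C = 0.5875 g CO₂ ÷ 44.009 g/mol = 0.013350 mol
mol H = 2 × 0.2806 g H₂O ÷ 18.015 g/mol = 0.031152 mol
mass O = 0.3341 − (0.16034 + 0.031401) = 0.14236 g → mol O = 0.14236 ÷ 15.999 = 0.0088979 mol
Divide by the smallest (0.0088979 mol): C 1.500, H 3.501, O 1.000
Multiplying each by 2 gives whole numbers: C 3.00, H 7.00, O 2.00
Empirical formula: C3H7O2
Empirical-formula mass = 75.09 g/mol; 150 ÷ 75.09 ≈ 2, so the molecular formula is C6H14O4.

C6H14O4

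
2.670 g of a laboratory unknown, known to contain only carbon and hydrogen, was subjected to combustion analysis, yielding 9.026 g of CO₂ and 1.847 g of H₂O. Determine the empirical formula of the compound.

mol C = 9.026 g CO₂ ÷ 44.009 g/mol = 0.20509 mol
mol H = 2 × 1.847 g H₂O ÷ 18.015 g/mol = 0.20505 mol
Divide by the smallest (0.20505 mol): C 1.000, H 1.000

CH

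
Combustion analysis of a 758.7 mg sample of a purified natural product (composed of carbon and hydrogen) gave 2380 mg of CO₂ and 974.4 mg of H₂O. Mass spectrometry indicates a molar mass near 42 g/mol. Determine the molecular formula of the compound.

mol C = 2.380 g CO₂ ÷ 44.009 g/mol = 0.054080 mol
mol H = 2 × 0.9744 g H₂O ÷ 18.015 g/mol = 0.10818 mol
Divide by the smallest (0.054080 mol): C 1.000, H 2.000
Empirical formula: CH2
Empirical-formula mass = 14.03 g/mol; 42 ÷ 14.03 ≈ 3, so the molecular formula is C3H6.

C3H6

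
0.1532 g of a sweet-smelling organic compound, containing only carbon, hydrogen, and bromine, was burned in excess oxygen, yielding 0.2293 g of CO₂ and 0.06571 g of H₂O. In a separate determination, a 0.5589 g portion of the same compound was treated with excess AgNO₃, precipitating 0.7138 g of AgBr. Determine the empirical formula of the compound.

C5H7Br

mol C = 0.2293 g CO₂ ÷ 44.009 g/mol = 0.0052103 mol
mol H = 2 × 0.06571 g H₂O ÷ 18.015 g/mol = 0.0072950 mol
From the AgBr data: mol Br per gram of compound = (0.7138 ÷ 187.772) ÷ 0.5589 = 0.0068016 mol/g, so in the 0.1532 g combustion sample mol Br = 0.0010420 mol
Divide by the smallest (0.0010420 mol): C 5.000, H 7.001, Br 1.000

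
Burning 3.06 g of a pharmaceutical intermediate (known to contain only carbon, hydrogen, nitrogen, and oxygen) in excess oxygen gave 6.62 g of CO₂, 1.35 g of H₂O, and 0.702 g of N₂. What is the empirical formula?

C6H6N2O

mol C = 6.62 g CO₂ ÷ 44.009 g/mol = 0.1504 mol
mol H = 2 × 1.35 g H₂O ÷ 18.015 g/mol = 0.1499 mol
mol N = 2 × 0.702 g N₂ ÷ 28.014 g/mol = 0.05012 mol
mass O = 3.06 − (1.807 + 0.1511 + 0.7020) = 0.4002 g → mol O = 0.4002 ÷ 15.999 = 0.02501 mol
Divide by the smallest (0.02501 mol): C 6.014, H 5.992, N 2.004, O 1.000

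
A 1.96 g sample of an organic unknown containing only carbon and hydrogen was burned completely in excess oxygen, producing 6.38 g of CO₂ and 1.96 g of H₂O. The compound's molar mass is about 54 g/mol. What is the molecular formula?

mol C = 6.38 g CO₂ ÷ 44.009 g/mol = 0.1450 mol
mol H = 2 × 1.96 g H₂O ÷ 18.015 g/mol = 0.2176 mol
Divide by the smallest (0.1450 mol): C 1.000, H 1.501
Multiplying each by 2 gives whole numbers: C 2.00, H 3.00
Empirical formula: C2H3
Empirical-formula mass = 27.05 g/mol; 54 ÷ 27.05 ≈ 2, so the molecular formula is C4H6.

C4H6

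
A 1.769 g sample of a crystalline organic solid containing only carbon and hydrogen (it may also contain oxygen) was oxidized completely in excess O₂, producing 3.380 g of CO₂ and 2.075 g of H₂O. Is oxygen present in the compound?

yes

mol C = 3.380 g CO₂ ÷ 44.009 g/mol = 0.076802 mol
mol H = 2 × 2.075 g H₂O ÷ 18.015 g/mol = 0.23036 mol
C and H account for only 1.1547 g of the 1.769 g sample; the remaining 0.61432 g must be oxygen.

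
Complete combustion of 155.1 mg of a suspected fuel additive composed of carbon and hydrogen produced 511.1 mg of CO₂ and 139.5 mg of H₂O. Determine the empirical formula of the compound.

C3H4

mol C = 0.5111 g CO₂ ÷ 44.009 g/mol = 0.011614 mol
mol H = 2 × 0.1395 g H₂O ÷ 18.015 g/mol = 0.015487 mol
Divide by the smallest (0.011614 mol): C 1.000, H 1.334
Multiplying each by 3 gives whole numbers: C 3.00, H 4.00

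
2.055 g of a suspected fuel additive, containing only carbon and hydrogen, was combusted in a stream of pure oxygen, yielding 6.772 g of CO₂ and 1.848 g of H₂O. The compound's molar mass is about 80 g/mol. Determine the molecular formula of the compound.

mol C = 6.772 g CO₂ ÷ 44.009 g/mol = 0.15388 mol
mol H = 2 × 1.848 g H₂O ÷ 18.015 g/mol = 0.20516 mol
Divide by the smallest (0.15388 mol): C 1.000, H 1.333
Multiplying each by 3 gives whole numbers: C 3.00, H 4.00
Empirical formula: C3H4
Empirical-formula mass = 40.06 g/mol; 80 ÷ 40.06 ≈ 2, so the molecular formula is C6H8.

C6H8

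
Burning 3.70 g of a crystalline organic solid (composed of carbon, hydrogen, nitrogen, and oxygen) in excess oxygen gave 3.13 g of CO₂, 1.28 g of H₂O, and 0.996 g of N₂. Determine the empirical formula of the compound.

C2H4N2O3

mol C = 3.13 g CO₂ ÷ 44.009 g/mol = 0.07112 mol
mol H = 2 × 1.28 g H₂O ÷ 18.015 g/mol = 0.1421 mol
mol N = 2 × 0.996 g N₂ ÷ 28.014 g/mol = 0.07111 mol
mass O = 3.70 − (0.8542 + 0.1432 + 0.9960) = 1.707 g → mol O = 1.707 ÷ 15.999 = 0.1067 mol
Divide by the smallest (0.07111 mol): C 1.000, H 1.998, N 1.000, O 1.500
Multiplying each by 2 gives whole numbers: C 2.00, H 4.00, N 2.00, O 3.00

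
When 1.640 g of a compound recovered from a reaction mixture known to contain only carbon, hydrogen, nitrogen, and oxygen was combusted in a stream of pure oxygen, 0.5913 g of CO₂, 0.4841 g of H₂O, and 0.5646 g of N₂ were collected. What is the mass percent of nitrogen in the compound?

34.43%

mol C = 0.5913 g CO₂ ÷ 44.009 g/mol = 0.013436 mol
mol H = 2 × 0.4841 g H₂O ÷ 18.015 g/mol = 0.053744 mol
mol N = 2 × 0.5646 g N₂ ÷ 28.014 g/mol = 0.040308 mol
mass O = 1.640 − (0.16138 + 0.054174 + 0.56460) = 0.85985 g → mol O = 0.85985 ÷ 15.999 = 0.053744 mol
mass % N = 0.56460 g ÷ 1.640 g × 100%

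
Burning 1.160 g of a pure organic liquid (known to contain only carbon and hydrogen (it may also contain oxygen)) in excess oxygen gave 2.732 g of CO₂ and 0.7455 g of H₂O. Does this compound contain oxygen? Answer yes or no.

yes

mol C = 2.732 g CO₂ ÷ 44.009 g/mol = 0.062078 mol
mol H = 2 × 0.7455 g H₂O ÷ 18.015 g/mol = 0.082764 mol
C and H account for only 0.82905 g of the 1.160 g sample; the remaining 0.33095 g must be oxygen.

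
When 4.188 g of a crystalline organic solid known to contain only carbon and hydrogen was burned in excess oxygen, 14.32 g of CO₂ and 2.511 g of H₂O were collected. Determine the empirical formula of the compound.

C7H6

mol C = 14.32 g CO₂ ÷ 44.009 g/mol = 0.32539 mol
mol H = 2 × 2.511 g H₂O ÷ 18.015 g/mol = 0.27877 mol
Divide by the smallest (0.27877 mol): C 1.167, H 1.000
Multiplying each by 6 gives whole numbers: C 7.00, H 6.00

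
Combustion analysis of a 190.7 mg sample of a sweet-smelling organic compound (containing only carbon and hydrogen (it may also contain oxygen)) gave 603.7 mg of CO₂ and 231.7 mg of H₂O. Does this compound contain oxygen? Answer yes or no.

mol C = 0.6037 g CO₂ ÷ 44.009 g/mol = 0.013718 mol
mol H = 2 × 0.2317 g H₂O ÷ 18.015 g/mol = 0.025723 mol
C and H together account for 0.19069 g — essentially the entire 0.1907 g sample — so the compound contains no oxygen.

no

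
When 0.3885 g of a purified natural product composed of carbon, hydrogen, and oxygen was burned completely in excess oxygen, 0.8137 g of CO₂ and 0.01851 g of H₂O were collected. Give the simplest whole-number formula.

C9HO5

mol C = 0.8137 g CO₂ ÷ 44.009 g/mol = 0.018489 mol
mol H = 2 × 0.01851 g H₂O ÷ 18.015 g/mol = 0.0020550 mol
mass O = 0.3885 − (0.22208 + 0.0020714) = 0.16435 g → mol O = 0.16435 ÷ 15.999 = 0.010273 mol
Divide by the smallest (0.0020550 mol): C 8.997, H 1.000, O 4.999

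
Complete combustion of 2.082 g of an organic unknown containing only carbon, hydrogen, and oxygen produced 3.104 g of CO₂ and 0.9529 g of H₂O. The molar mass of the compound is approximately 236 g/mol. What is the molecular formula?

C8H12O8

mol C = 3.104 g CO₂ ÷ 44.009 g/mol = 0.070531 mol
mol H = 2 × 0.9529 g H₂O ÷ 18.015 g/mol = 0.10579 mol
mass O = 2.082 − (0.84715 + 0.10664) = 1.1282 g → mol O = 1.1282 ÷ 15.999 = 0.070518 mol
Divide by the smallest (0.070518 mol): C 1.000, H 1.500, O 1.000
Multiplying each by 2 gives whole numbers: C 2.00, H 3.00, O 2.00
Empirical formula: C2H3O2
Empirical-formula mass = 59.04 g/mol; 236 ÷ 59.04 ≈ 4, so the molecular formula is C8H12O8.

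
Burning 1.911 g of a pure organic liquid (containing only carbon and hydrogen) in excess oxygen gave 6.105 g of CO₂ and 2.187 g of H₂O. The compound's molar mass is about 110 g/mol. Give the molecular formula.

mol C = 6.105 g CO₂ ÷ 44.009 g/mol = 0.13872 mol
mol H = 2 × 2.187 g H₂O ÷ 18.015 g/mol = 0.24280 mol
Divide by the smallest (0.13872 mol): C 1.000, H 1.750
Multiplying each by 4 gives whole numbers: C 4.00, H 7.00
Empirical formula: C4H7
Empirical-formula mass = 55.10 g/mol; 110 ÷ 55.10 ≈ 2, so the molecular formula is C8H14.

C8H14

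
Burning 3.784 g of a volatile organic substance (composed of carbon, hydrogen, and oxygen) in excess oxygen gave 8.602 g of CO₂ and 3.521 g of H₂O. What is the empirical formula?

mol C = 8.602 g CO₂ ÷ 44.009 g/mol = 0.19546 mol
mol H = 2 × 3.521 g H₂O ÷ 18.015 g/mol = 0.39090 mol
mass O = 3.784 − (2.3477 + 0.39402) = 1.0423 g → mol O = 1.0423 ÷ 15.999 = 0.065148 mol
Divide by the smallest (0.065148 mol): C 3.000, H 6.000, O 1.000

C3H6O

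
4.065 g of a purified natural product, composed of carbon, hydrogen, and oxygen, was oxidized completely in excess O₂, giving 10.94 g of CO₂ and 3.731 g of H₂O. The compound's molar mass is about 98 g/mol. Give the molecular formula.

mol C = 10.94 g CO₂ ÷ 44.009 g/mol = 0.24859 mol
mol H = 2 × 3.731 g H₂O ÷ 18.015 g/mol = 0.41421 mol
mass O = 4.065 − (2.9858 + 0.41752) = 0.66172 g → mol O = 0.66172 ÷ 15.999 = 0.041360 mol
Divide by the smallest (0.041360 mol): C 6.010, H 10.015, O 1.000
Empirical formula: C6H10O
Empirical-formula mass = 98.15 g/mol; 98 ÷ 98.15 ≈ 1, so the molecular formula is C6H10O.

C6H10O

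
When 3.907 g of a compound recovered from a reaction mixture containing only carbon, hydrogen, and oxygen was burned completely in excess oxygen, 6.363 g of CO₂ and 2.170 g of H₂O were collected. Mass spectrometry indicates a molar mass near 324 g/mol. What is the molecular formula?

C12H20O10

mol C = 6.363 g CO₂ ÷ 44.009 g/mol = 0.14458 mol
mol H = 2 × 2.170 g H₂O ÷ 18.015 g/mol = 0.24091 mol
mass O = 3.907 − (1.7366 + 0.24284) = 1.9276 g → mol O = 1.9276 ÷ 15.999 = 0.12048 mol
Divide by the smallest (0.12048 mol): C 1.200, H 2.000, O 1.000
Multiplying each by 5 gives whole numbers: C 6.00, H 10.00, O 5.00
Empirical formula: C6H10O5
Empirical-formula mass = 162.14 g/mol; 324 ÷ 162.14 ≈ 2, so the molecular formula is C12H20O10.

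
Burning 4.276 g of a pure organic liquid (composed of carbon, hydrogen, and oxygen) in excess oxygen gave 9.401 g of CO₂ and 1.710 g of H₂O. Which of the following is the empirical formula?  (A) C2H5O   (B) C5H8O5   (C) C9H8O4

(C) C9H8O4

mol C = 9.401 g CO₂ ÷ 44.009 g/mol = 0.21362 mol
mol H = 2 × 1.710 g H₂O ÷ 18.015 g/mol = 0.18984 mol
mass O = 4.276 − (2.5657 + 0.19136) = 1.5189 g → mol O = 1.5189 ÷ 15.999 = 0.094937 mol
Divide by the smallest (0.094937 mol): C 2.250, H 2.000, O 1.000
Multiplying each by 4 gives whole numbers: C 9.00, H 8.00, O 4.00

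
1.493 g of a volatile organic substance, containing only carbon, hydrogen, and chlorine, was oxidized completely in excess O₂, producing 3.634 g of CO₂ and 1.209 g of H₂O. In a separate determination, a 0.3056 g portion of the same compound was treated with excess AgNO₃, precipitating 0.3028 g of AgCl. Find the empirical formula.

C8H13Cl

mol C = 3.634 g CO₂ ÷ 44.009 g/mol = 0.082574 mol
mol H = 2 × 1.209 g H₂O ÷ 18.015 g/mol = 0.13422 mol
From the AgCl data: mol Cl per gram of compound = (0.3028 ÷ 143.318) ÷ 0.3056 = 0.0069136 mol/g, so in the 1.493 g combustion sample mol Cl = 0.010322 mol
Divide by the smallest (0.010322 mol): C 8.000, H 13.004, Cl 1.000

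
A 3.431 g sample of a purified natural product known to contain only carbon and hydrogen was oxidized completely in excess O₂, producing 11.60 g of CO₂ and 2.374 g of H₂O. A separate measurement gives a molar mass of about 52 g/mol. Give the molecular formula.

C4H4

mol C = 11.60 g CO₂ ÷ 44.009 g/mol = 0.26358 mol
mol H = 2 × 2.374 g H₂O ÷ 18.015 g/mol = 0.26356 mol
Divide by the smallest (0.26356 mol): C 1.000, H 1.000
Empirical formula: CH
Empirical-formula mass = 13.02 g/mol; 52 ÷ 13.02 ≈ 4, so the molecular formula is C4H4.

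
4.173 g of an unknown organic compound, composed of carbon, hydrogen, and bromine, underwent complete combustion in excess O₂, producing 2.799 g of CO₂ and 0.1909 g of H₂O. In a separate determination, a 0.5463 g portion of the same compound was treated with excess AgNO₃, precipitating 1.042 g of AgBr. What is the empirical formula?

C3HBr2

mol C = 2.799 g CO₂ ÷ 44.009 g/mol = 0.063601 mol
mol H = 2 × 0.1909 g H₂O ÷ 18.015 g/mol = 0.021193 mol
From the AgBr data: mol Br per gram of compound = (1.042 ÷ 187.772) ÷ 0.5463 = 0.010158 mol/g, so in the 4.173 g combustion sample mol Br = 0.042389 mol
Divide by the smallest (0.021193 mol): C 3.001, H 1.000, Br 2.000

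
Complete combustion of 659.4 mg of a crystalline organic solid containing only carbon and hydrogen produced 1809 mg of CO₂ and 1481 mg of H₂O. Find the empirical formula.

CH4

mol C = 1.809 g CO₂ ÷ 44.009 g/mol = 0.041105 mol
mol H = 2 × 1.481 g H₂O ÷ 18.015 g/mol = 0.16442 mol
Divide by the smallest (0.041105 mol): C 1.000, H 4.000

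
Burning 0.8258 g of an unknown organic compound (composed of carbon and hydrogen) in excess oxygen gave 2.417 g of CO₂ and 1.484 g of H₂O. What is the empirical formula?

CH3

mol C = 2.417 g CO₂ ÷ 44.009 g/mol = 0.054921 mol
mol H = 2 × 1.484 g H₂O ÷ 18.015 g/mol = 0.16475 mol
Divide by the smallest (0.054921 mol): C 1.000, H 3.000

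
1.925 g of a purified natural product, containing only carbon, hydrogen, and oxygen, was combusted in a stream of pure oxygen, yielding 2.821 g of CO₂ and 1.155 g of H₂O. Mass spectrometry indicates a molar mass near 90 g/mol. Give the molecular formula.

C3H6O3

mol C = 2.821 g CO₂ ÷ 44.009 g/mol = 0.064101 mol
mol H = 2 × 1.155 g H₂O ÷ 18.015 g/mol = 0.12823 mol
mass O = 1.925 − (0.76991 + 0.12925) = 1.0258 g → mol O = 1.0258 ÷ 15.999 = 0.064119 mol
Divide by the smallest (0.064101 mol): C 1.000, H 2.000, O 1.000
Empirical formula: CH2O
Empirical-formula mass = 30.03 g/mol; 90 ÷ 30.03 ≈ 3, so the molecular formula is C3H6O3.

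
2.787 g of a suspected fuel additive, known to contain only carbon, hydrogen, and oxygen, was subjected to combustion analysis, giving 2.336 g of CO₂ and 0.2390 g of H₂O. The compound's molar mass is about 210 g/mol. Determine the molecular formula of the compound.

mol C = 2.336 g CO₂ ÷ 44.009 g/mol = 0.053080 mol
mol H = 2 × 0.2390 g H₂O ÷ 18.015 g/mol = 0.026533 mol
mass O = 2.787 − (0.63754 + 0.026746) = 2.1227 g → mol O = 2.1227 ÷ 15.999 = 0.13268 mol
Divide by the smallest (0.026533 mol): C 2.000, H 1.000, O 5.000
Empirical formula: C2HO5
Empirical-formula mass = 105.03 g/mol; 210 ÷ 105.03 ≈ 2, so the molecular formula is C4H2O10.

C4H2O10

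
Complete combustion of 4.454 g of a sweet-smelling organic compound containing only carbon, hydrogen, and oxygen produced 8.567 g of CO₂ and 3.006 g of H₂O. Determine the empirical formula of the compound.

C7H12O4

mol C = 8.567 g CO₂ ÷ 44.009 g/mol = 0.19466 mol
mol H = 2 × 3.006 g H₂O ÷ 18.015 g/mol = 0.33372 mol
mass O = 4.454 − (2.3381 + 0.33639) = 1.7795 g → mol O = 1.7795 ÷ 15.999 = 0.11123 mol
Divide by the smallest (0.11123 mol): C 1.750, H 3.000, O 1.000
Multiplying each by 4 gives whole numbers: C 7.00, H 12.00, O 4.00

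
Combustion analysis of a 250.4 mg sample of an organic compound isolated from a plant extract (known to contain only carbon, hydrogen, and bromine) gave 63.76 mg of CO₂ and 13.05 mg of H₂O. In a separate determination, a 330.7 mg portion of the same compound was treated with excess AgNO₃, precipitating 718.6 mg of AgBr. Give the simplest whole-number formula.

mol C = 0.06376 g CO₂ ÷ 44.009 g/mol = 0.0014488 mol
mol H = 2 × 0.01305 g H₂O ÷ 18.015 g/mol = 0.0014488 mol
From the AgBr data: mol Br per gram of compound = (0.7186 ÷ 187.772) ÷ 0.3307 = 0.011572 mol/g, so in the 0.2504 g combustion sample mol Br = 0.0028977 mol
Divide by the smallest (0.0014488 mol): C 1.000, H 1.000, Br 2.000

CHBr2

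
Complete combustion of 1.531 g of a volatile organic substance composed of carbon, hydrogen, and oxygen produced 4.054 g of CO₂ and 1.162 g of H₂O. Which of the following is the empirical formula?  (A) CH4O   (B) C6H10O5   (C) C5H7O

mol C = 4.054 g CO₂ ÷ 44.009 g/mol = 0.092118 mol
mol H = 2 × 1.162 g H₂O ÷ 18.015 g/mol = 0.12900 mol
mass O = 1.531 − (1.1064 + 0.13004) = 0.29454 g → mol O = 0.29454 ÷ 15.999 = 0.018410 mol
Divide by the smallest (0.018410 mol): C 5.004, H 7.007, O 1.000

(C) C5H7O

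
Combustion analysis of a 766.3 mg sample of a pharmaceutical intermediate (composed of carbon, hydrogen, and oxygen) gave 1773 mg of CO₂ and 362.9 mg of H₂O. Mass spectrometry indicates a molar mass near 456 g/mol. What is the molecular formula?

mol C = 1.773 g CO₂ ÷ 44.009 g/mol = 0.040287 mol
mol H = 2 × 0.3629 g H₂O ÷ 18.015 g/mol = 0.040289 mol
mass O = 0.7663 − (0.48389 + 0.040611) = 0.24180 g → mol O = 0.24180 ÷ 15.999 = 0.015113 mol
Divide by the smallest (0.015113 mol): C 2.666, H 2.666, O 1.000
Multiplying each by 3 gives whole numbers: C 8.00, H 8.00, O 3.00
Empirical formula: C8H8O3
Empirical-formula mass = 152.15 g/mol; 456 ÷ 152.15 ≈ 3, so the molecular formula is C24H24O9.

C24H24O9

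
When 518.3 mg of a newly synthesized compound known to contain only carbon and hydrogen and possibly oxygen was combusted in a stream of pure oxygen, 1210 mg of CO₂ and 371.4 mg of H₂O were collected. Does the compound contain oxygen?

yes

mol C = 1.210 g CO₂ ÷ 44.009 g/mol = 0.027494 mol
mol H = 2 × 0.3714 g H₂O ÷ 18.015 g/mol = 0.041232 mol
C and H account for only 0.37180 g of the 0.5183 g sample; the remaining 0.14650 g must be oxygen.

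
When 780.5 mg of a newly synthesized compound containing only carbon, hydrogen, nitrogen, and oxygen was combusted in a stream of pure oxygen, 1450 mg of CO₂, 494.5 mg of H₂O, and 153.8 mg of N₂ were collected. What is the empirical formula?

mol C = 1.450 g CO₂ ÷ 44.009 g/mol = 0.032948 mol
mol H = 2 × 0.4945 g H₂O ÷ 18.015 g/mol = 0.054899 mol
mol N = 2 × 0.1538 g N₂ ÷ 28.014 g/mol = 0.010980 mol
mass O = 0.7805 − (0.39574 + 0.055338 + 0.15380) = 0.17563 g → mol O = 0.17563 ÷ 15.999 = 0.010977 mol
Divide by the smallest (0.010977 mol): C 3.001, H 5.001, N 1.000, O 1.000

C3H5NO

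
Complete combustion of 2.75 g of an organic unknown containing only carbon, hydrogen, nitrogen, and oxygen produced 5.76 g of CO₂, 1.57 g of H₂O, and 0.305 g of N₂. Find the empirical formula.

mol C = 5.76 g CO₂ ÷ 44.009 g/mol = 0.1309 mol
mol H = 2 × 1.57 g H₂O ÷ 18.015 g/mol = 0.1743 mol
mol N = 2 × 0.305 g N₂ ÷ 28.014 g/mol = 0.02177 mol
mass O = 2.75 − (1.572 + 0.1757 + 0.3050) = 0.6973 g → mol O = 0.6973 ÷ 15.999 = 0.04358 mol
Divide by the smallest (0.02177 mol): C 6.011, H 8.005, N 1.000, O 2.002

C6H8NO2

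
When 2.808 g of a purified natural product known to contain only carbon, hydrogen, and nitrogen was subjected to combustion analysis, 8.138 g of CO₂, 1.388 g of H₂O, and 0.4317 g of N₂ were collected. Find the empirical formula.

mol C = 8.138 g CO₂ ÷ 44.009 g/mol = 0.18492 mol
mol H = 2 × 1.388 g H₂O ÷ 18.015 g/mol = 0.15409 mol
mol N = 2 × 0.4317 g N₂ ÷ 28.014 g/mol = 0.030820 mol
Divide by the smallest (0.030820 mol): C 6.000, H 5.000, N 1.000

C6H5N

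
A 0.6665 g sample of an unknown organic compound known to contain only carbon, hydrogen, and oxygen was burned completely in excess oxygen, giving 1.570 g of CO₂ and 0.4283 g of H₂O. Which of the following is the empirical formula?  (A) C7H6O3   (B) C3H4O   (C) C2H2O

(B) C3H4O

mol C = 1.570 g CO₂ ÷ 44.009 g/mol = 0.035675 mol
mol H = 2 × 0.4283 g H₂O ÷ 18.015 g/mol = 0.047549 mol
mass O = 0.6665 − (0.42849 + 0.047930) = 0.19008 g → mol O = 0.19008 ÷ 15.999 = 0.011881 mol
Divide by the smallest (0.011881 mol): C 3.003, H 4.002, O 1.000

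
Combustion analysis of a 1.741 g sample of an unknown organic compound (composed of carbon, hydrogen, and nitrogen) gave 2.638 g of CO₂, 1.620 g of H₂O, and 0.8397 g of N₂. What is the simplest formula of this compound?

mol C = 2.638 g CO₂ ÷ 44.009 g/mol = 0.059942 mol
mol H = 2 × 1.620 g H₂O ÷ 18.015 g/mol = 0.17985 mol
mol N = 2 × 0.8397 g N₂ ÷ 28.014 g/mol = 0.059949 mol
Divide by the smallest (0.059942 mol): C 1.000, H 3.000, N 1.000

CH3N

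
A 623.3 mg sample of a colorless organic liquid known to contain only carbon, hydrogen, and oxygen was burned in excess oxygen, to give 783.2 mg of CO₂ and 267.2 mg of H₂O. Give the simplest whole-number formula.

mol C = 0.7832 g CO₂ ÷ 44.009 g/mol = 0.017796 mol
mol H = 2 × 0.2672 g H₂O ÷ 18.015 g/mol = 0.029664 mol
mass O = 0.6233 − (0.21375 + 0.029901) = 0.37965 g → mol O = 0.37965 ÷ 15.999 = 0.023729 mol
Divide by the smallest (0.017796 mol): C 1.000, H 1.667, O 1.333
Multiplying each by 3 gives whole numbers: C 3.00, H 5.00, O 4.00

C3H5O4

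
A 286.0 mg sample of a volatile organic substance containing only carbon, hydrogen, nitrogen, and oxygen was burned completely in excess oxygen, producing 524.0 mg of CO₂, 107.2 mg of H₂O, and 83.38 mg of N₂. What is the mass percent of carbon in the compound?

mol C = 0.5240 g CO₂ ÷ 44.009 g/mol = 0.011907 mol
mol H = 2 × 0.1072 g H₂O ÷ 18.015 g/mol = 0.011901 mol
mol N = 2 × 0.08338 g N₂ ÷ 28.014 g/mol = 0.0059527 mol
mass O = 0.2860 − (0.14301 + 0.011996 + 0.083380) = 0.047613 g → mol O = 0.047613 ÷ 15.999 = 0.0029760 mol
mass % C = 0.14301 g ÷ 0.2860 g × 100%

50.00%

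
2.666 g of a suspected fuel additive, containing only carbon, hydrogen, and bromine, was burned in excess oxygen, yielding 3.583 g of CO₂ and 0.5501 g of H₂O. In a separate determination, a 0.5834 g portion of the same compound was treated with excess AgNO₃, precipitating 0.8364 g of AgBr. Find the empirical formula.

mol C = 3.583 g CO₂ ÷ 44.009 g/mol = 0.081415 mol
mol H = 2 × 0.5501 g H₂O ÷ 18.015 g/mol = 0.061071 mol
From the AgBr data: mol Br per gram of compound = (0.8364 ÷ 187.772) ÷ 0.5834 = 0.0076351 mol/g, so in the 2.666 g combustion sample mol Br = 0.020355 mol
Divide by the smallest (0.020355 mol): C 4.000, H 3.000, Br 1.000

C4H3Br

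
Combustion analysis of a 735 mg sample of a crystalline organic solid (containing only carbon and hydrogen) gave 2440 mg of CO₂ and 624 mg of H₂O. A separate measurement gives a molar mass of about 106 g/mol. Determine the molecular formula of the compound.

mol C = 2.44 g CO₂ ÷ 44.009 g/mol = 0.05544 mol
mol H = 2 × 0.624 g H₂O ÷ 18.015 g/mol = 0.06928 mol
Divide by the smallest (0.05544 mol): C 1.000, H 1.249
Multiplying each by 4 gives whole numbers: C 4.00, H 5.00
Empirical formula: C4H5
Empirical-formula mass = 53.08 g/mol; 106 ÷ 53.08 ≈ 2, so the molecular formula is C8H10.

C8H10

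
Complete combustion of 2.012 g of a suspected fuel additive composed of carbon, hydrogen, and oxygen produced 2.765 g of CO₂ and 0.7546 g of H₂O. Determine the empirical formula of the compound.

C6H8O7

mol C = 2.765 g CO₂ ÷ 44.009 g/mol = 0.062828 mol
mol H = 2 × 0.7546 g H₂O ÷ 18.015 g/mol = 0.083775 mol
mass O = 2.012 − (0.75463 + 0.084445) = 1.1729 g → mol O = 1.1729 ÷ 15.999 = 0.073313 mol
Divide by the smallest (0.062828 mol): C 1.000, H 1.333, O 1.167
Multiplying each by 6 gives whole numbers: C 6.00, H 8.00, O 7.00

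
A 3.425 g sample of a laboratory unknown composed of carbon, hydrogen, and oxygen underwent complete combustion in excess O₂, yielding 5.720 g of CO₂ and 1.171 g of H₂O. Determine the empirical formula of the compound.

C6H6O5

mol C = 5.720 g CO₂ ÷ 44.009 g/mol = 0.12997 mol
mol H = 2 × 1.171 g H₂O ÷ 18.015 g/mol = 0.13000 mol
mass O = 3.425 − (1.5611 + 0.13104) = 1.7328 g → mol O = 1.7328 ÷ 15.999 = 0.10831 mol
Divide by the smallest (0.10831 mol): C 1.200, H 1.200, O 1.000
Multiplying each by 5 gives whole numbers: C 6.00, H 6.00, O 5.00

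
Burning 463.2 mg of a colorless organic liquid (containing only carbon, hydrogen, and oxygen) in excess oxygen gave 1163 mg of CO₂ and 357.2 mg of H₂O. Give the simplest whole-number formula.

C4H6O

mol C = 1.163 g CO₂ ÷ 44.009 g/mol = 0.026426 mol
mol H = 2 × 0.3572 g H₂O ÷ 18.015 g/mol = 0.039656 mol
mass O = 0.4632 − (0.31741 + 0.039973) = 0.10582 g → mol O = 0.10582 ÷ 15.999 = 0.0066141 mol
Divide by the smallest (0.0066141 mol): C 3.995, H 5.996, O 1.000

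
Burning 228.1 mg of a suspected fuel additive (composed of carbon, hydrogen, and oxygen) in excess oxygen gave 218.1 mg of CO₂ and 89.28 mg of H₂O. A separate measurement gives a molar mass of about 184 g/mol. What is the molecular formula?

C4H8O8

mol C = 0.2181 g CO₂ ÷ 44.009 g/mol = 0.0049558 mol
mol H = 2 × 0.08928 g H₂O ÷ 18.015 g/mol = 0.0099117 mol
mass O = 0.2281 − (0.059524 + 0.0099910) = 0.15858 g → mol O = 0.15858 ÷ 15.999 = 0.0099122 mol
Divide by the smallest (0.0049558 mol): C 1.000, H 2.000, O 2.000
Empirical formula: CH2O2
Empirical-formula mass = 46.02 g/mol; 184 ÷ 46.02 ≈ 4, so the molecular formula is C4H8O8.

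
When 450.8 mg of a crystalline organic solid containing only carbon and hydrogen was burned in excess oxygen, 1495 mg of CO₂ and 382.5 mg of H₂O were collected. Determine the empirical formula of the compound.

mol C = 1.495 g CO₂ ÷ 44.009 g/mol = 0.033970 mol
mol H = 2 × 0.3825 g H₂O ÷ 18.015 g/mol = 0.042465 mol
Divide by the smallest (0.033970 mol): C 1.000, H 1.250
Multiplying each by 4 gives whole numbers: C 4.00, H 5.00

C4H5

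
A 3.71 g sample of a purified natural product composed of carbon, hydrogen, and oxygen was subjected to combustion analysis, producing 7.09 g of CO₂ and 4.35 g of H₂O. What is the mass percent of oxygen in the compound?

34.7%

mol C = 7.09 g CO₂ ÷ 44.009 g/mol = 0.1611 mol
mol H = 2 × 4.35 g H₂O ÷ 18.015 g/mol = 0.4829 mol
mass O = 3.71 − (1.935 + 0.4868) = 1.288 g → mol O = 1.288 ÷ 15.999 = 0.08052 mol
mass % O = 1.288 g ÷ 3.71 g × 100%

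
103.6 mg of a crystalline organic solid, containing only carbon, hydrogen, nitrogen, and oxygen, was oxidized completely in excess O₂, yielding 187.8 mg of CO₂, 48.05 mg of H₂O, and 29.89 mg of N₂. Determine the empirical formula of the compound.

mol C = 0.1878 g CO₂ ÷ 44.009 g/mol = 0.0042673 mol
mol H = 2 × 0.04805 g H₂O ÷ 18.015 g/mol = 0.0053344 mol
mol N = 2 × 0.02989 g N₂ ÷ 28.014 g/mol = 0.0021339 mol
mass O = 0.1036 − (0.051255 + 0.0053771 + 0.029890) = 0.017078 g → mol O = 0.017078 ÷ 15.999 = 0.0010675 mol
Divide by the smallest (0.0010675 mol): C 3.998, H 4.997, N 1.999, O 1.000

C4H5N2O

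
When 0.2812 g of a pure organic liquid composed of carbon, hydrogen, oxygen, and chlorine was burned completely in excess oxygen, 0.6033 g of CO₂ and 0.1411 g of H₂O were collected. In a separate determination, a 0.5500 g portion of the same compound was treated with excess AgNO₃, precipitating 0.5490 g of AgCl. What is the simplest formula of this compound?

C7H8ClO

mol C = 0.6033 g CO₂ ÷ 44.009 g/mol = 0.013709 mol
mol H = 2 × 0.1411 g H₂O ÷ 18.015 g/mol = 0.015665 mol
From the AgCl data: mol Cl per gram of compound = (0.5490 ÷ 143.318) ÷ 0.5500 = 0.0069648 mol/g, so in the 0.2812 g combustion sample mol Cl = 0.0019585 mol
mass O = 0.2812 − (0.16465 + 0.015790 + 0.069429) = 0.031328 g → mol O = 0.031328 ÷ 15.999 = 0.0019581 mol
Divide by the smallest (0.0019581 mol): C 7.001, H 8.000, Cl 1.000, O 1.000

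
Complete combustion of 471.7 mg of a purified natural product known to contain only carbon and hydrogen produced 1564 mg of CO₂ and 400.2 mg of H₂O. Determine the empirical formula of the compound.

mol C = 1.564 g CO₂ ÷ 44.009 g/mol = 0.035538 mol
mol H = 2 × 0.4002 g H₂O ÷ 18.015 g/mol = 0.044430 mol
Divide by the smallest (0.035538 mol): C 1.000, H 1.250
Multiplying each by 4 gives whole numbers: C 4.00, H 5.00

C4H5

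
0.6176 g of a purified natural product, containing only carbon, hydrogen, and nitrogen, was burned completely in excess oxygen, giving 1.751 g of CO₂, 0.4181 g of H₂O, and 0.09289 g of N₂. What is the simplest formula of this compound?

C6H7N

mol C = 1.751 g CO₂ ÷ 44.009 g/mol = 0.039787 mol
mol H = 2 × 0.4181 g H₂O ÷ 18.015 g/mol = 0.046417 mol
mol N = 2 × 0.09289 g N₂ ÷ 28.014 g/mol = 0.0066317 mol
Divide by the smallest (0.0066317 mol): C 6.000, H 6.999, N 1.000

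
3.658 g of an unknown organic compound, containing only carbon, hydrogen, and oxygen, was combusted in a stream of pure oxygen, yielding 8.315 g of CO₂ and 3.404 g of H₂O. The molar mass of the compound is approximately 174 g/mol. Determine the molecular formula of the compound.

mol C = 8.315 g CO₂ ÷ 44.009 g/mol = 0.18894 mol
mol H = 2 × 3.404 g H₂O ÷ 18.015 g/mol = 0.37791 mol
mass O = 3.658 − (2.2693 + 0.38093) = 1.0077 g → mol O = 1.0077 ÷ 15.999 = 0.062987 mol
Divide by the smallest (0.062987 mol): C 3.000, H 6.000, O 1.000
Empirical formula: C3H6O
Empirical-formula mass = 58.08 g/mol; 174 ÷ 58.08 ≈ 3, so the molecular formula is C9H18O3.

C9H18O3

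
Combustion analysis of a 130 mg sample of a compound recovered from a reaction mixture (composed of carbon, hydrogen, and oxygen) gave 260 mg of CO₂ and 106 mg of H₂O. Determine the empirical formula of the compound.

C2H4O

mol C = 0.260 g CO₂ ÷ 44.009 g/mol = 0.005908 mol
mol H = 2 × 0.106 g H₂O ÷ 18.015 g/mol = 0.01177 mol
mass O = 0.130 − (0.07096 + 0.01186) = 0.04718 g → mol O = 0.04718 ÷ 15.999 = 0.002949 mol
Divide by the smallest (0.002949 mol): C 2.003, H 3.991, O 1.000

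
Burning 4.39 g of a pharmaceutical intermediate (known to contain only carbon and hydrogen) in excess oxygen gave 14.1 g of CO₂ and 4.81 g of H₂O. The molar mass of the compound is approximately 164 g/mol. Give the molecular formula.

C12H20

mol C = 14.1 g CO₂ ÷ 44.009 g/mol = 0.3204 mol
mol H = 2 × 4.81 g H₂O ÷ 18.015 g/mol = 0.5340 mol
Divide by the smallest (0.3204 mol): C 1.000, H 1.667
Multiplying each by 3 gives whole numbers: C 3.00, H 5.00
Empirical formula: C3H5
Empirical-formula mass = 41.07 g/mol; 164 ÷ 41.07 ≈ 4, so the molecular formula is C12H20.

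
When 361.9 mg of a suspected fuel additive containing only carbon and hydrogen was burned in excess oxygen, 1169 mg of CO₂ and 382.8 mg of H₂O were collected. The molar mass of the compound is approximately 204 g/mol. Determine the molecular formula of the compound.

C15H24

mol C = 1.169 g CO₂ ÷ 44.009 g/mol = 0.026563 mol
mol H = 2 × 0.3828 g H₂O ÷ 18.015 g/mol = 0.042498 mol
Divide by the smallest (0.026563 mol): C 1.000, H 1.600
Multiplying each by 5 gives whole numbers: C 5.00, H 8.00
Empirical formula: C5H8
Empirical-formula mass = 68.12 g/mol; 204 ÷ 68.12 ≈ 3, so the molecular formula is C15H24.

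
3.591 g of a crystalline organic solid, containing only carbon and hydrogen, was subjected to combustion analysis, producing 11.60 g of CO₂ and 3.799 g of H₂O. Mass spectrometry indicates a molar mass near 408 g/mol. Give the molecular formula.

mol C = 11.60 g CO₂ ÷ 44.009 g/mol = 0.26358 mol
mol H = 2 × 3.799 g H₂O ÷ 18.015 g/mol = 0.42176 mol
Divide by the smallest (0.26358 mol): C 1.000, H 1.600
Multiplying each by 5 gives whole numbers: C 5.00, H 8.00
Empirical formula: C5H8
Empirical-formula mass = 68.12 g/mol; 408 ÷ 68.12 ≈ 6, so the molecular formula is C30H48.

C30H48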